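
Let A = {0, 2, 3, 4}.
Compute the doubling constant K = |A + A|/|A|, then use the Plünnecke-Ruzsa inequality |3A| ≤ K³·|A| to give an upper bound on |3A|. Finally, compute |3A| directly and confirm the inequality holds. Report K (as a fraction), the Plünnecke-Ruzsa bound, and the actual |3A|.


|A| = 4.
Step 1: Compute A + A by enumerating all 16 pairs.
A + A = {0, 2, 3, 4, 5, 6, 7, 8}, so |A + A| = 8.
Step 2: Doubling constant K = |A + A|/|A| = 8/4 = 8/4 ≈ 2.0000.
Step 3: Plünnecke-Ruzsa gives |3A| ≤ K³·|A| = (2.0000)³ · 4 ≈ 32.0000.
Step 4: Compute 3A = A + A + A directly by enumerating all triples (a,b,c) ∈ A³; |3A| = 12.
Step 5: Check 12 ≤ 32.0000? Yes ✓.

K = 8/4, Plünnecke-Ruzsa bound K³|A| ≈ 32.0000, |3A| = 12, inequality holds.


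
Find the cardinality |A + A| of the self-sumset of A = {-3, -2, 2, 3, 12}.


A + A = {a + a' : a, a' ∈ A}; |A| = 5.
General bounds: 2|A| - 1 ≤ |A + A| ≤ |A|(|A|+1)/2, i.e. 9 ≤ |A + A| ≤ 15.
Lower bound 2|A|-1 is attained iff A is an arithmetic progression.
Enumerate sums a + a' for a ≤ a' (symmetric, so this suffices):
a = -3: -3+-3=-6, -3+-2=-5, -3+2=-1, -3+3=0, -3+12=9
a = -2: -2+-2=-4, -2+2=0, -2+3=1, -2+12=10
a = 2: 2+2=4, 2+3=5, 2+12=14
a = 3: 3+3=6, 3+12=15
a = 12: 12+12=24
Distinct sums: {-6, -5, -4, -1, 0, 1, 4, 5, 6, 9, 10, 14, 15, 24}
|A + A| = 14

|A + A| = 14


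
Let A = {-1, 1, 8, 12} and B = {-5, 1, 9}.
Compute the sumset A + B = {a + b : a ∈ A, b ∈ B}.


A + B = {a + b : a ∈ A, b ∈ B}.
Enumerate all |A|·|B| = 4·3 = 12 pairs (a, b) and collect distinct sums.
a = -1: -1+-5=-6, -1+1=0, -1+9=8
a = 1: 1+-5=-4, 1+1=2, 1+9=10
a = 8: 8+-5=3, 8+1=9, 8+9=17
a = 12: 12+-5=7, 12+1=13, 12+9=21
Collecting distinct sums: A + B = {-6, -4, 0, 2, 3, 7, 8, 9, 10, 13, 17, 21}
|A + B| = 12

A + B = {-6, -4, 0, 2, 3, 7, 8, 9, 10, 13, 17, 21}


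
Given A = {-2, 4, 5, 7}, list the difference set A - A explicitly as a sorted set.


A - A = {a - a' : a, a' ∈ A}.
Compute a - a' for each ordered pair (a, a'):
a = -2: -2--2=0, -2-4=-6, -2-5=-7, -2-7=-9
a = 4: 4--2=6, 4-4=0, 4-5=-1, 4-7=-3
a = 5: 5--2=7, 5-4=1, 5-5=0, 5-7=-2
a = 7: 7--2=9, 7-4=3, 7-5=2, 7-7=0
Collecting distinct values (and noting 0 appears from a-a):
A - A = {-9, -7, -6, -3, -2, -1, 0, 1, 2, 3, 6, 7, 9}
|A - A| = 13

A - A = {-9, -7, -6, -3, -2, -1, 0, 1, 2, 3, 6, 7, 9}


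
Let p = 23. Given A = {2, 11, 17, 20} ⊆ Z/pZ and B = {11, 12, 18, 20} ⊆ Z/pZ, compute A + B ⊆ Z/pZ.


Work in Z/23Z: reduce every sum a + b modulo 23.
Enumerate all 16 pairs:
a = 2: 2+11=13, 2+12=14, 2+18=20, 2+20=22
a = 11: 11+11=22, 11+12=0, 11+18=6, 11+20=8
a = 17: 17+11=5, 17+12=6, 17+18=12, 17+20=14
a = 20: 20+11=8, 20+12=9, 20+18=15, 20+20=17
Distinct residues collected: {0, 5, 6, 8, 9, 12, 13, 14, 15, 17, 20, 22}
|A + B| = 12 (out of 23 total residues).

A + B = {0, 5, 6, 8, 9, 12, 13, 14, 15, 17, 20, 22}


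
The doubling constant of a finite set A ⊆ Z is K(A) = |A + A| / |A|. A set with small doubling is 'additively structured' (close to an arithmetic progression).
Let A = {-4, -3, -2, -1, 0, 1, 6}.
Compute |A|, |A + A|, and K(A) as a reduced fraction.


|A| = 7.
Compute A + A by enumerating all 49 pairs.
A + A = {-8, -7, -6, -5, -4, -3, -2, -1, 0, 1, 2, 3, 4, 5, 6, 7, 12}, so |A + A| = 17.
K = |A + A| / |A| = 17/7 (already in lowest terms) ≈ 2.4286.
Reference: AP of size 7 gives K = 13/7 ≈ 1.8571; a fully generic set of size 7 gives K ≈ 4.0000.

|A| = 7, |A + A| = 17, K = 17/7.


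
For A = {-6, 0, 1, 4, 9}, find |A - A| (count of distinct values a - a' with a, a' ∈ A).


A - A = {a - a' : a, a' ∈ A}; |A| = 5.
Bounds: 2|A|-1 ≤ |A - A| ≤ |A|² - |A| + 1, i.e. 9 ≤ |A - A| ≤ 21.
Note: 0 ∈ A - A always (from a - a). The set is symmetric: if d ∈ A - A then -d ∈ A - A.
Enumerate nonzero differences d = a - a' with a > a' (then include -d):
Positive differences: {1, 3, 4, 5, 6, 7, 8, 9, 10, 15}
Full difference set: {0} ∪ (positive diffs) ∪ (negative diffs).
|A - A| = 1 + 2·10 = 21 (matches direct enumeration: 21).

|A - A| = 21


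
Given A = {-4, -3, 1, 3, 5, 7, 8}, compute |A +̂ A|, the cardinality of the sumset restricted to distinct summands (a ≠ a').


Restricted sumset: A +̂ A = {a + a' : a ∈ A, a' ∈ A, a ≠ a'}.
Equivalently, take A + A and drop any sum 2a that is achievable ONLY as a + a for a ∈ A (i.e. sums representable only with equal summands).
Enumerate pairs (a, a') with a < a' (symmetric, so each unordered pair gives one sum; this covers all a ≠ a'):
  -4 + -3 = -7
  -4 + 1 = -3
  -4 + 3 = -1
  -4 + 5 = 1
  -4 + 7 = 3
  -4 + 8 = 4
  -3 + 1 = -2
  -3 + 3 = 0
  -3 + 5 = 2
  -3 + 7 = 4
  -3 + 8 = 5
  1 + 3 = 4
  1 + 5 = 6
  1 + 7 = 8
  1 + 8 = 9
  3 + 5 = 8
  3 + 7 = 10
  3 + 8 = 11
  5 + 7 = 12
  5 + 8 = 13
  7 + 8 = 15
Collected distinct sums: {-7, -3, -2, -1, 0, 1, 2, 3, 4, 5, 6, 8, 9, 10, 11, 12, 13, 15}
|A +̂ A| = 18
(Reference bound: |A +̂ A| ≥ 2|A| - 3 for |A| ≥ 2, with |A| = 7 giving ≥ 11.)

|A +̂ A| = 18


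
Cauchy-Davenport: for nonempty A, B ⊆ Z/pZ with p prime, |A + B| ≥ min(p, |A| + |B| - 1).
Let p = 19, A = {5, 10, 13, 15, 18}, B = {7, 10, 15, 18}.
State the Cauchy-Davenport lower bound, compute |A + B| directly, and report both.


Cauchy-Davenport: |A + B| ≥ min(p, |A| + |B| - 1) for A, B nonempty in Z/pZ.
|A| = 5, |B| = 4, p = 19.
CD lower bound = min(19, 5 + 4 - 1) = min(19, 8) = 8.
Compute A + B mod 19 directly:
a = 5: 5+7=12, 5+10=15, 5+15=1, 5+18=4
a = 10: 10+7=17, 10+10=1, 10+15=6, 10+18=9
a = 13: 13+7=1, 13+10=4, 13+15=9, 13+18=12
a = 15: 15+7=3, 15+10=6, 15+15=11, 15+18=14
a = 18: 18+7=6, 18+10=9, 18+15=14, 18+18=17
A + B = {1, 3, 4, 6, 9, 11, 12, 14, 15, 17}, so |A + B| = 10.
Verify: 10 ≥ 8? Yes ✓.

CD lower bound = 8, actual |A + B| = 10.


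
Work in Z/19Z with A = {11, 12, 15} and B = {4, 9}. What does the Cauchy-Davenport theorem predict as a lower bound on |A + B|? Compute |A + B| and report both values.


Cauchy-Davenport: |A + B| ≥ min(p, |A| + |B| - 1) for A, B nonempty in Z/pZ.
|A| = 3, |B| = 2, p = 19.
CD lower bound = min(19, 3 + 2 - 1) = min(19, 4) = 4.
Compute A + B mod 19 directly:
a = 11: 11+4=15, 11+9=1
a = 12: 12+4=16, 12+9=2
a = 15: 15+4=0, 15+9=5
A + B = {0, 1, 2, 5, 15, 16}, so |A + B| = 6.
Verify: 6 ≥ 4? Yes ✓.

CD lower bound = 4, actual |A + B| = 6.


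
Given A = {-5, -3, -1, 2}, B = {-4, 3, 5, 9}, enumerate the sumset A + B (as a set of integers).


A + B = {a + b : a ∈ A, b ∈ B}.
Enumerate all |A|·|B| = 4·4 = 16 pairs (a, b) and collect distinct sums.
a = -5: -5+-4=-9, -5+3=-2, -5+5=0, -5+9=4
a = -3: -3+-4=-7, -3+3=0, -3+5=2, -3+9=6
a = -1: -1+-4=-5, -1+3=2, -1+5=4, -1+9=8
a = 2: 2+-4=-2, 2+3=5, 2+5=7, 2+9=11
Collecting distinct sums: A + B = {-9, -7, -5, -2, 0, 2, 4, 5, 6, 7, 8, 11}
|A + B| = 12

A + B = {-9, -7, -5, -2, 0, 2, 4, 5, 6, 7, 8, 11}


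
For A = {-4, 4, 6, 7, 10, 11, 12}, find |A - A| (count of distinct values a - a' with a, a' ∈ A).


A - A = {a - a' : a, a' ∈ A}; |A| = 7.
Bounds: 2|A|-1 ≤ |A - A| ≤ |A|² - |A| + 1, i.e. 13 ≤ |A - A| ≤ 43.
Note: 0 ∈ A - A always (from a - a). The set is symmetric: if d ∈ A - A then -d ∈ A - A.
Enumerate nonzero differences d = a - a' with a > a' (then include -d):
Positive differences: {1, 2, 3, 4, 5, 6, 7, 8, 10, 11, 14, 15, 16}
Full difference set: {0} ∪ (positive diffs) ∪ (negative diffs).
|A - A| = 1 + 2·13 = 27 (matches direct enumeration: 27).

|A - A| = 27


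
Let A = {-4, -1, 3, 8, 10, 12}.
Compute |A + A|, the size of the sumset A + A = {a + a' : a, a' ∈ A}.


A + A = {a + a' : a, a' ∈ A}; |A| = 6.
General bounds: 2|A| - 1 ≤ |A + A| ≤ |A|(|A|+1)/2, i.e. 11 ≤ |A + A| ≤ 21.
Lower bound 2|A|-1 is attained iff A is an arithmetic progression.
Enumerate sums a + a' for a ≤ a' (symmetric, so this suffices):
a = -4: -4+-4=-8, -4+-1=-5, -4+3=-1, -4+8=4, -4+10=6, -4+12=8
a = -1: -1+-1=-2, -1+3=2, -1+8=7, -1+10=9, -1+12=11
a = 3: 3+3=6, 3+8=11, 3+10=13, 3+12=15
a = 8: 8+8=16, 8+10=18, 8+12=20
a = 10: 10+10=20, 10+12=22
a = 12: 12+12=24
Distinct sums: {-8, -5, -2, -1, 2, 4, 6, 7, 8, 9, 11, 13, 15, 16, 18, 20, 22, 24}
|A + A| = 18

|A + A| = 18


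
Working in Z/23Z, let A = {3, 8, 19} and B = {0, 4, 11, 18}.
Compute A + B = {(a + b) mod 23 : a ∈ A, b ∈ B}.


Work in Z/23Z: reduce every sum a + b modulo 23.
Enumerate all 12 pairs:
a = 3: 3+0=3, 3+4=7, 3+11=14, 3+18=21
a = 8: 8+0=8, 8+4=12, 8+11=19, 8+18=3
a = 19: 19+0=19, 19+4=0, 19+11=7, 19+18=14
Distinct residues collected: {0, 3, 7, 8, 12, 14, 19, 21}
|A + B| = 8 (out of 23 total residues).

A + B = {0, 3, 7, 8, 12, 14, 19, 21}


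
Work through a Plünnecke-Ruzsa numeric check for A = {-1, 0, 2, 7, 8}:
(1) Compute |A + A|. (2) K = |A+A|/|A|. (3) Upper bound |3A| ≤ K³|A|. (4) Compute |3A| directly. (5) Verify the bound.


|A| = 5.
Step 1: Compute A + A by enumerating all 25 pairs.
A + A = {-2, -1, 0, 1, 2, 4, 6, 7, 8, 9, 10, 14, 15, 16}, so |A + A| = 14.
Step 2: Doubling constant K = |A + A|/|A| = 14/5 = 14/5 ≈ 2.8000.
Step 3: Plünnecke-Ruzsa gives |3A| ≤ K³·|A| = (2.8000)³ · 5 ≈ 109.7600.
Step 4: Compute 3A = A + A + A directly by enumerating all triples (a,b,c) ∈ A³; |3A| = 26.
Step 5: Check 26 ≤ 109.7600? Yes ✓.

K = 14/5, Plünnecke-Ruzsa bound K³|A| ≈ 109.7600, |3A| = 26, inequality holds.


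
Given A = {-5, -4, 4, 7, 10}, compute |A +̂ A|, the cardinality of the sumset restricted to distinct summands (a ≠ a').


Restricted sumset: A +̂ A = {a + a' : a ∈ A, a' ∈ A, a ≠ a'}.
Equivalently, take A + A and drop any sum 2a that is achievable ONLY as a + a for a ∈ A (i.e. sums representable only with equal summands).
Enumerate pairs (a, a') with a < a' (symmetric, so each unordered pair gives one sum; this covers all a ≠ a'):
  -5 + -4 = -9
  -5 + 4 = -1
  -5 + 7 = 2
  -5 + 10 = 5
  -4 + 4 = 0
  -4 + 7 = 3
  -4 + 10 = 6
  4 + 7 = 11
  4 + 10 = 14
  7 + 10 = 17
Collected distinct sums: {-9, -1, 0, 2, 3, 5, 6, 11, 14, 17}
|A +̂ A| = 10
(Reference bound: |A +̂ A| ≥ 2|A| - 3 for |A| ≥ 2, with |A| = 5 giving ≥ 7.)

|A +̂ A| = 10


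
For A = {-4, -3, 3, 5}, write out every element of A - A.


A - A = {a - a' : a, a' ∈ A}.
Compute a - a' for each ordered pair (a, a'):
a = -4: -4--4=0, -4--3=-1, -4-3=-7, -4-5=-9
a = -3: -3--4=1, -3--3=0, -3-3=-6, -3-5=-8
a = 3: 3--4=7, 3--3=6, 3-3=0, 3-5=-2
a = 5: 5--4=9, 5--3=8, 5-3=2, 5-5=0
Collecting distinct values (and noting 0 appears from a-a):
A - A = {-9, -8, -7, -6, -2, -1, 0, 1, 2, 6, 7, 8, 9}
|A - A| = 13

A - A = {-9, -8, -7, -6, -2, -1, 0, 1, 2, 6, 7, 8, 9}


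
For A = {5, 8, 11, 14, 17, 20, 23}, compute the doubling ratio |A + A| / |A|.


|A| = 7.
Compute A + A by enumerating all 49 pairs.
A + A = {10, 13, 16, 19, 22, 25, 28, 31, 34, 37, 40, 43, 46}, so |A + A| = 13.
K = |A + A| / |A| = 13/7 (already in lowest terms) ≈ 1.8571.
Reference: AP of size 7 gives K = 13/7 ≈ 1.8571; a fully generic set of size 7 gives K ≈ 4.0000.

|A| = 7, |A + A| = 13, K = 13/7.


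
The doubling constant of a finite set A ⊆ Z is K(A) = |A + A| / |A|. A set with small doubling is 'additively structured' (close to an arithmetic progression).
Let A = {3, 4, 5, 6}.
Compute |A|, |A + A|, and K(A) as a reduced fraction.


|A| = 4.
Compute A + A by enumerating all 16 pairs.
A + A = {6, 7, 8, 9, 10, 11, 12}, so |A + A| = 7.
K = |A + A| / |A| = 7/4 (already in lowest terms) ≈ 1.7500.
Reference: AP of size 4 gives K = 7/4 ≈ 1.7500; a fully generic set of size 4 gives K ≈ 2.5000.

|A| = 4, |A + A| = 7, K = 7/4.


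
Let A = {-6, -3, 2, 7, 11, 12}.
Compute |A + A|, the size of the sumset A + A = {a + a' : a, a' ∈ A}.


A + A = {a + a' : a, a' ∈ A}; |A| = 6.
General bounds: 2|A| - 1 ≤ |A + A| ≤ |A|(|A|+1)/2, i.e. 11 ≤ |A + A| ≤ 21.
Lower bound 2|A|-1 is attained iff A is an arithmetic progression.
Enumerate sums a + a' for a ≤ a' (symmetric, so this suffices):
a = -6: -6+-6=-12, -6+-3=-9, -6+2=-4, -6+7=1, -6+11=5, -6+12=6
a = -3: -3+-3=-6, -3+2=-1, -3+7=4, -3+11=8, -3+12=9
a = 2: 2+2=4, 2+7=9, 2+11=13, 2+12=14
a = 7: 7+7=14, 7+11=18, 7+12=19
a = 11: 11+11=22, 11+12=23
a = 12: 12+12=24
Distinct sums: {-12, -9, -6, -4, -1, 1, 4, 5, 6, 8, 9, 13, 14, 18, 19, 22, 23, 24}
|A + A| = 18

|A + A| = 18


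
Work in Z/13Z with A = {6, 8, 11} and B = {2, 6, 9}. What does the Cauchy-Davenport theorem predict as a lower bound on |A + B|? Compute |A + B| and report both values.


Cauchy-Davenport: |A + B| ≥ min(p, |A| + |B| - 1) for A, B nonempty in Z/pZ.
|A| = 3, |B| = 3, p = 13.
CD lower bound = min(13, 3 + 3 - 1) = min(13, 5) = 5.
Compute A + B mod 13 directly:
a = 6: 6+2=8, 6+6=12, 6+9=2
a = 8: 8+2=10, 8+6=1, 8+9=4
a = 11: 11+2=0, 11+6=4, 11+9=7
A + B = {0, 1, 2, 4, 7, 8, 10, 12}, so |A + B| = 8.
Verify: 8 ≥ 5? Yes ✓.

CD lower bound = 5, actual |A + B| = 8.


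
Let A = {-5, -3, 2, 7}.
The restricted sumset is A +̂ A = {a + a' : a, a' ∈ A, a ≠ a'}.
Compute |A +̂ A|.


Restricted sumset: A +̂ A = {a + a' : a ∈ A, a' ∈ A, a ≠ a'}.
Equivalently, take A + A and drop any sum 2a that is achievable ONLY as a + a for a ∈ A (i.e. sums representable only with equal summands).
Enumerate pairs (a, a') with a < a' (symmetric, so each unordered pair gives one sum; this covers all a ≠ a'):
  -5 + -3 = -8
  -5 + 2 = -3
  -5 + 7 = 2
  -3 + 2 = -1
  -3 + 7 = 4
  2 + 7 = 9
Collected distinct sums: {-8, -3, -1, 2, 4, 9}
|A +̂ A| = 6
(Reference bound: |A +̂ A| ≥ 2|A| - 3 for |A| ≥ 2, with |A| = 4 giving ≥ 5.)

|A +̂ A| = 6


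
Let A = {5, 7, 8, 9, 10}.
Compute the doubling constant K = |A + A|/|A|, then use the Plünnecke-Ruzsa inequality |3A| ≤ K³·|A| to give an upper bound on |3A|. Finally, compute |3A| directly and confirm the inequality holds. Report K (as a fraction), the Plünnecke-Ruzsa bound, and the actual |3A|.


|A| = 5.
Step 1: Compute A + A by enumerating all 25 pairs.
A + A = {10, 12, 13, 14, 15, 16, 17, 18, 19, 20}, so |A + A| = 10.
Step 2: Doubling constant K = |A + A|/|A| = 10/5 = 10/5 ≈ 2.0000.
Step 3: Plünnecke-Ruzsa gives |3A| ≤ K³·|A| = (2.0000)³ · 5 ≈ 40.0000.
Step 4: Compute 3A = A + A + A directly by enumerating all triples (a,b,c) ∈ A³; |3A| = 15.
Step 5: Check 15 ≤ 40.0000? Yes ✓.

K = 10/5, Plünnecke-Ruzsa bound K³|A| ≈ 40.0000, |3A| = 15, inequality holds.


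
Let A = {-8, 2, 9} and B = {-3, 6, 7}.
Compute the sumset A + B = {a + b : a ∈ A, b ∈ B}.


A + B = {a + b : a ∈ A, b ∈ B}.
Enumerate all |A|·|B| = 3·3 = 9 pairs (a, b) and collect distinct sums.
a = -8: -8+-3=-11, -8+6=-2, -8+7=-1
a = 2: 2+-3=-1, 2+6=8, 2+7=9
a = 9: 9+-3=6, 9+6=15, 9+7=16
Collecting distinct sums: A + B = {-11, -2, -1, 6, 8, 9, 15, 16}
|A + B| = 8

A + B = {-11, -2, -1, 6, 8, 9, 15, 16}


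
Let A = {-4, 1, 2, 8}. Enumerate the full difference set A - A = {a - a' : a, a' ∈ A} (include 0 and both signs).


A - A = {a - a' : a, a' ∈ A}.
Compute a - a' for each ordered pair (a, a'):
a = -4: -4--4=0, -4-1=-5, -4-2=-6, -4-8=-12
a = 1: 1--4=5, 1-1=0, 1-2=-1, 1-8=-7
a = 2: 2--4=6, 2-1=1, 2-2=0, 2-8=-6
a = 8: 8--4=12, 8-1=7, 8-2=6, 8-8=0
Collecting distinct values (and noting 0 appears from a-a):
A - A = {-12, -7, -6, -5, -1, 0, 1, 5, 6, 7, 12}
|A - A| = 11

A - A = {-12, -7, -6, -5, -1, 0, 1, 5, 6, 7, 12}


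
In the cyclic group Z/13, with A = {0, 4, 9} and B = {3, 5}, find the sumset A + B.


Work in Z/13Z: reduce every sum a + b modulo 13.
Enumerate all 6 pairs:
a = 0: 0+3=3, 0+5=5
a = 4: 4+3=7, 4+5=9
a = 9: 9+3=12, 9+5=1
Distinct residues collected: {1, 3, 5, 7, 9, 12}
|A + B| = 6 (out of 13 total residues).

A + B = {1, 3, 5, 7, 9, 12}


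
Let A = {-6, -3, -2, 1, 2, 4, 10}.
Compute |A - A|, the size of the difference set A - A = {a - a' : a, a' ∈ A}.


A - A = {a - a' : a, a' ∈ A}; |A| = 7.
Bounds: 2|A|-1 ≤ |A - A| ≤ |A|² - |A| + 1, i.e. 13 ≤ |A - A| ≤ 43.
Note: 0 ∈ A - A always (from a - a). The set is symmetric: if d ∈ A - A then -d ∈ A - A.
Enumerate nonzero differences d = a - a' with a > a' (then include -d):
Positive differences: {1, 2, 3, 4, 5, 6, 7, 8, 9, 10, 12, 13, 16}
Full difference set: {0} ∪ (positive diffs) ∪ (negative diffs).
|A - A| = 1 + 2·13 = 27 (matches direct enumeration: 27).

|A - A| = 27


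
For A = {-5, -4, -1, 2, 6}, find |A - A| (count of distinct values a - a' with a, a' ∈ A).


A - A = {a - a' : a, a' ∈ A}; |A| = 5.
Bounds: 2|A|-1 ≤ |A - A| ≤ |A|² - |A| + 1, i.e. 9 ≤ |A - A| ≤ 21.
Note: 0 ∈ A - A always (from a - a). The set is symmetric: if d ∈ A - A then -d ∈ A - A.
Enumerate nonzero differences d = a - a' with a > a' (then include -d):
Positive differences: {1, 3, 4, 6, 7, 10, 11}
Full difference set: {0} ∪ (positive diffs) ∪ (negative diffs).
|A - A| = 1 + 2·7 = 15 (matches direct enumeration: 15).

|A - A| = 15


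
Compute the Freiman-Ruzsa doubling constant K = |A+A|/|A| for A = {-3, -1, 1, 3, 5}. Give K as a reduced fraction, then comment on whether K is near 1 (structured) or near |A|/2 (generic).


|A| = 5.
Compute A + A by enumerating all 25 pairs.
A + A = {-6, -4, -2, 0, 2, 4, 6, 8, 10}, so |A + A| = 9.
K = |A + A| / |A| = 9/5 (already in lowest terms) ≈ 1.8000.
Reference: AP of size 5 gives K = 9/5 ≈ 1.8000; a fully generic set of size 5 gives K ≈ 3.0000.

|A| = 5, |A + A| = 9, K = 9/5.


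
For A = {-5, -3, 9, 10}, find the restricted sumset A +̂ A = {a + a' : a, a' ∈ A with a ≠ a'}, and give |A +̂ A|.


Restricted sumset: A +̂ A = {a + a' : a ∈ A, a' ∈ A, a ≠ a'}.
Equivalently, take A + A and drop any sum 2a that is achievable ONLY as a + a for a ∈ A (i.e. sums representable only with equal summands).
Enumerate pairs (a, a') with a < a' (symmetric, so each unordered pair gives one sum; this covers all a ≠ a'):
  -5 + -3 = -8
  -5 + 9 = 4
  -5 + 10 = 5
  -3 + 9 = 6
  -3 + 10 = 7
  9 + 10 = 19
Collected distinct sums: {-8, 4, 5, 6, 7, 19}
|A +̂ A| = 6
(Reference bound: |A +̂ A| ≥ 2|A| - 3 for |A| ≥ 2, with |A| = 4 giving ≥ 5.)

|A +̂ A| = 6


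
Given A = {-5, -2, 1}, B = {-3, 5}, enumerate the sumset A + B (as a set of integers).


A + B = {a + b : a ∈ A, b ∈ B}.
Enumerate all |A|·|B| = 3·2 = 6 pairs (a, b) and collect distinct sums.
a = -5: -5+-3=-8, -5+5=0
a = -2: -2+-3=-5, -2+5=3
a = 1: 1+-3=-2, 1+5=6
Collecting distinct sums: A + B = {-8, -5, -2, 0, 3, 6}
|A + B| = 6

A + B = {-8, -5, -2, 0, 3, 6}


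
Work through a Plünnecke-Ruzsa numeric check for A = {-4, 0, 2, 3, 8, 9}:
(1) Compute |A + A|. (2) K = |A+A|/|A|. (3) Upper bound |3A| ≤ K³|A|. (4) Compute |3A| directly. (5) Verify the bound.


|A| = 6.
Step 1: Compute A + A by enumerating all 36 pairs.
A + A = {-8, -4, -2, -1, 0, 2, 3, 4, 5, 6, 8, 9, 10, 11, 12, 16, 17, 18}, so |A + A| = 18.
Step 2: Doubling constant K = |A + A|/|A| = 18/6 = 18/6 ≈ 3.0000.
Step 3: Plünnecke-Ruzsa gives |3A| ≤ K³·|A| = (3.0000)³ · 6 ≈ 162.0000.
Step 4: Compute 3A = A + A + A directly by enumerating all triples (a,b,c) ∈ A³; |3A| = 33.
Step 5: Check 33 ≤ 162.0000? Yes ✓.

K = 18/6, Plünnecke-Ruzsa bound K³|A| ≈ 162.0000, |3A| = 33, inequality holds.


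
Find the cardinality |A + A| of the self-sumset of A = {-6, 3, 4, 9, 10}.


A + A = {a + a' : a, a' ∈ A}; |A| = 5.
General bounds: 2|A| - 1 ≤ |A + A| ≤ |A|(|A|+1)/2, i.e. 9 ≤ |A + A| ≤ 15.
Lower bound 2|A|-1 is attained iff A is an arithmetic progression.
Enumerate sums a + a' for a ≤ a' (symmetric, so this suffices):
a = -6: -6+-6=-12, -6+3=-3, -6+4=-2, -6+9=3, -6+10=4
a = 3: 3+3=6, 3+4=7, 3+9=12, 3+10=13
a = 4: 4+4=8, 4+9=13, 4+10=14
a = 9: 9+9=18, 9+10=19
a = 10: 10+10=20
Distinct sums: {-12, -3, -2, 3, 4, 6, 7, 8, 12, 13, 14, 18, 19, 20}
|A + A| = 14

|A + A| = 14


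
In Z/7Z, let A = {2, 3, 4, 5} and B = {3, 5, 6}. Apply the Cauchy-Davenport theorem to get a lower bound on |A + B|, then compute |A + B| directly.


Cauchy-Davenport: |A + B| ≥ min(p, |A| + |B| - 1) for A, B nonempty in Z/pZ.
|A| = 4, |B| = 3, p = 7.
CD lower bound = min(7, 4 + 3 - 1) = min(7, 6) = 6.
Compute A + B mod 7 directly:
a = 2: 2+3=5, 2+5=0, 2+6=1
a = 3: 3+3=6, 3+5=1, 3+6=2
a = 4: 4+3=0, 4+5=2, 4+6=3
a = 5: 5+3=1, 5+5=3, 5+6=4
A + B = {0, 1, 2, 3, 4, 5, 6}, so |A + B| = 7.
Verify: 7 ≥ 6? Yes ✓.

CD lower bound = 6, actual |A + B| = 7.


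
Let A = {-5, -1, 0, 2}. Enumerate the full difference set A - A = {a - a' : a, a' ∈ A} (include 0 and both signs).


A - A = {a - a' : a, a' ∈ A}.
Compute a - a' for each ordered pair (a, a'):
a = -5: -5--5=0, -5--1=-4, -5-0=-5, -5-2=-7
a = -1: -1--5=4, -1--1=0, -1-0=-1, -1-2=-3
a = 0: 0--5=5, 0--1=1, 0-0=0, 0-2=-2
a = 2: 2--5=7, 2--1=3, 2-0=2, 2-2=0
Collecting distinct values (and noting 0 appears from a-a):
A - A = {-7, -5, -4, -3, -2, -1, 0, 1, 2, 3, 4, 5, 7}
|A - A| = 13

A - A = {-7, -5, -4, -3, -2, -1, 0, 1, 2, 3, 4, 5, 7}


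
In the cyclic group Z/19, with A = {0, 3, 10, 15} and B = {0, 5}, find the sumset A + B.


Work in Z/19Z: reduce every sum a + b modulo 19.
Enumerate all 8 pairs:
a = 0: 0+0=0, 0+5=5
a = 3: 3+0=3, 3+5=8
a = 10: 10+0=10, 10+5=15
a = 15: 15+0=15, 15+5=1
Distinct residues collected: {0, 1, 3, 5, 8, 10, 15}
|A + B| = 7 (out of 19 total residues).

A + B = {0, 1, 3, 5, 8, 10, 15}


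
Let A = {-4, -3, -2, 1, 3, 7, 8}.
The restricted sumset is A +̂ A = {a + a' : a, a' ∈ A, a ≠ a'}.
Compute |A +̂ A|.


Restricted sumset: A +̂ A = {a + a' : a ∈ A, a' ∈ A, a ≠ a'}.
Equivalently, take A + A and drop any sum 2a that is achievable ONLY as a + a for a ∈ A (i.e. sums representable only with equal summands).
Enumerate pairs (a, a') with a < a' (symmetric, so each unordered pair gives one sum; this covers all a ≠ a'):
  -4 + -3 = -7
  -4 + -2 = -6
  -4 + 1 = -3
  -4 + 3 = -1
  -4 + 7 = 3
  -4 + 8 = 4
  -3 + -2 = -5
  -3 + 1 = -2
  -3 + 3 = 0
  -3 + 7 = 4
  -3 + 8 = 5
  -2 + 1 = -1
  -2 + 3 = 1
  -2 + 7 = 5
  -2 + 8 = 6
  1 + 3 = 4
  1 + 7 = 8
  1 + 8 = 9
  3 + 7 = 10
  3 + 8 = 11
  7 + 8 = 15
Collected distinct sums: {-7, -6, -5, -3, -2, -1, 0, 1, 3, 4, 5, 6, 8, 9, 10, 11, 15}
|A +̂ A| = 17
(Reference bound: |A +̂ A| ≥ 2|A| - 3 for |A| ≥ 2, with |A| = 7 giving ≥ 11.)

|A +̂ A| = 17


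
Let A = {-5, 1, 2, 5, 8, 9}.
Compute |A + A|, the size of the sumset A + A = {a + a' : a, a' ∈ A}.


A + A = {a + a' : a, a' ∈ A}; |A| = 6.
General bounds: 2|A| - 1 ≤ |A + A| ≤ |A|(|A|+1)/2, i.e. 11 ≤ |A + A| ≤ 21.
Lower bound 2|A|-1 is attained iff A is an arithmetic progression.
Enumerate sums a + a' for a ≤ a' (symmetric, so this suffices):
a = -5: -5+-5=-10, -5+1=-4, -5+2=-3, -5+5=0, -5+8=3, -5+9=4
a = 1: 1+1=2, 1+2=3, 1+5=6, 1+8=9, 1+9=10
a = 2: 2+2=4, 2+5=7, 2+8=10, 2+9=11
a = 5: 5+5=10, 5+8=13, 5+9=14
a = 8: 8+8=16, 8+9=17
a = 9: 9+9=18
Distinct sums: {-10, -4, -3, 0, 2, 3, 4, 6, 7, 9, 10, 11, 13, 14, 16, 17, 18}
|A + A| = 17

|A + A| = 17


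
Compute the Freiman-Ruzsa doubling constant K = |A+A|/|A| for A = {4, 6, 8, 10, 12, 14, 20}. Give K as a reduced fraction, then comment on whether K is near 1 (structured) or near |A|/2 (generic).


|A| = 7.
Compute A + A by enumerating all 49 pairs.
A + A = {8, 10, 12, 14, 16, 18, 20, 22, 24, 26, 28, 30, 32, 34, 40}, so |A + A| = 15.
K = |A + A| / |A| = 15/7 (already in lowest terms) ≈ 2.1429.
Reference: AP of size 7 gives K = 13/7 ≈ 1.8571; a fully generic set of size 7 gives K ≈ 4.0000.

|A| = 7, |A + A| = 15, K = 15/7.


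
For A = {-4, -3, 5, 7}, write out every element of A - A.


A - A = {a - a' : a, a' ∈ A}.
Compute a - a' for each ordered pair (a, a'):
a = -4: -4--4=0, -4--3=-1, -4-5=-9, -4-7=-11
a = -3: -3--4=1, -3--3=0, -3-5=-8, -3-7=-10
a = 5: 5--4=9, 5--3=8, 5-5=0, 5-7=-2
a = 7: 7--4=11, 7--3=10, 7-5=2, 7-7=0
Collecting distinct values (and noting 0 appears from a-a):
A - A = {-11, -10, -9, -8, -2, -1, 0, 1, 2, 8, 9, 10, 11}
|A - A| = 13

A - A = {-11, -10, -9, -8, -2, -1, 0, 1, 2, 8, 9, 10, 11}


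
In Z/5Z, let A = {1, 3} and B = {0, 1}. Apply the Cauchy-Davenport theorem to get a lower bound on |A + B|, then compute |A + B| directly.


Cauchy-Davenport: |A + B| ≥ min(p, |A| + |B| - 1) for A, B nonempty in Z/pZ.
|A| = 2, |B| = 2, p = 5.
CD lower bound = min(5, 2 + 2 - 1) = min(5, 3) = 3.
Compute A + B mod 5 directly:
a = 1: 1+0=1, 1+1=2
a = 3: 3+0=3, 3+1=4
A + B = {1, 2, 3, 4}, so |A + B| = 4.
Verify: 4 ≥ 3? Yes ✓.

CD lower bound = 3, actual |A + B| = 4.


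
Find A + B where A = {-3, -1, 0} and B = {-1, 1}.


A + B = {a + b : a ∈ A, b ∈ B}.
Enumerate all |A|·|B| = 3·2 = 6 pairs (a, b) and collect distinct sums.
a = -3: -3+-1=-4, -3+1=-2
a = -1: -1+-1=-2, -1+1=0
a = 0: 0+-1=-1, 0+1=1
Collecting distinct sums: A + B = {-4, -2, -1, 0, 1}
|A + B| = 5

A + B = {-4, -2, -1, 0, 1}


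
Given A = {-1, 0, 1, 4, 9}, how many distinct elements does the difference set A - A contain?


A - A = {a - a' : a, a' ∈ A}; |A| = 5.
Bounds: 2|A|-1 ≤ |A - A| ≤ |A|² - |A| + 1, i.e. 9 ≤ |A - A| ≤ 21.
Note: 0 ∈ A - A always (from a - a). The set is symmetric: if d ∈ A - A then -d ∈ A - A.
Enumerate nonzero differences d = a - a' with a > a' (then include -d):
Positive differences: {1, 2, 3, 4, 5, 8, 9, 10}
Full difference set: {0} ∪ (positive diffs) ∪ (negative diffs).
|A - A| = 1 + 2·8 = 17 (matches direct enumeration: 17).

|A - A| = 17


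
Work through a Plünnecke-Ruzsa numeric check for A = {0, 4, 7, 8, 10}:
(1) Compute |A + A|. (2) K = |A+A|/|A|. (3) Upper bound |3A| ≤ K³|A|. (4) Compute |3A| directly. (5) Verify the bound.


|A| = 5.
Step 1: Compute A + A by enumerating all 25 pairs.
A + A = {0, 4, 7, 8, 10, 11, 12, 14, 15, 16, 17, 18, 20}, so |A + A| = 13.
Step 2: Doubling constant K = |A + A|/|A| = 13/5 = 13/5 ≈ 2.6000.
Step 3: Plünnecke-Ruzsa gives |3A| ≤ K³·|A| = (2.6000)³ · 5 ≈ 87.8800.
Step 4: Compute 3A = A + A + A directly by enumerating all triples (a,b,c) ∈ A³; |3A| = 23.
Step 5: Check 23 ≤ 87.8800? Yes ✓.

K = 13/5, Plünnecke-Ruzsa bound K³|A| ≈ 87.8800, |3A| = 23, inequality holds.


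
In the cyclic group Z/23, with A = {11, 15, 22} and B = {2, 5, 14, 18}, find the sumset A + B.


Work in Z/23Z: reduce every sum a + b modulo 23.
Enumerate all 12 pairs:
a = 11: 11+2=13, 11+5=16, 11+14=2, 11+18=6
a = 15: 15+2=17, 15+5=20, 15+14=6, 15+18=10
a = 22: 22+2=1, 22+5=4, 22+14=13, 22+18=17
Distinct residues collected: {1, 2, 4, 6, 10, 13, 16, 17, 20}
|A + B| = 9 (out of 23 total residues).

A + B = {1, 2, 4, 6, 10, 13, 16, 17, 20}


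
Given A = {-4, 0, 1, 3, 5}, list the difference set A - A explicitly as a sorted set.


A - A = {a - a' : a, a' ∈ A}.
Compute a - a' for each ordered pair (a, a'):
a = -4: -4--4=0, -4-0=-4, -4-1=-5, -4-3=-7, -4-5=-9
a = 0: 0--4=4, 0-0=0, 0-1=-1, 0-3=-3, 0-5=-5
a = 1: 1--4=5, 1-0=1, 1-1=0, 1-3=-2, 1-5=-4
a = 3: 3--4=7, 3-0=3, 3-1=2, 3-3=0, 3-5=-2
a = 5: 5--4=9, 5-0=5, 5-1=4, 5-3=2, 5-5=0
Collecting distinct values (and noting 0 appears from a-a):
A - A = {-9, -7, -5, -4, -3, -2, -1, 0, 1, 2, 3, 4, 5, 7, 9}
|A - A| = 15

A - A = {-9, -7, -5, -4, -3, -2, -1, 0, 1, 2, 3, 4, 5, 7, 9}


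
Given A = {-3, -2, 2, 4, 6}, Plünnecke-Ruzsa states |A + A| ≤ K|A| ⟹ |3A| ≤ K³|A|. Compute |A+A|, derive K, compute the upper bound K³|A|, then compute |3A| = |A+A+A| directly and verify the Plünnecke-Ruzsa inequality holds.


|A| = 5.
Step 1: Compute A + A by enumerating all 25 pairs.
A + A = {-6, -5, -4, -1, 0, 1, 2, 3, 4, 6, 8, 10, 12}, so |A + A| = 13.
Step 2: Doubling constant K = |A + A|/|A| = 13/5 = 13/5 ≈ 2.6000.
Step 3: Plünnecke-Ruzsa gives |3A| ≤ K³·|A| = (2.6000)³ · 5 ≈ 87.8800.
Step 4: Compute 3A = A + A + A directly by enumerating all triples (a,b,c) ∈ A³; |3A| = 23.
Step 5: Check 23 ≤ 87.8800? Yes ✓.

K = 13/5, Plünnecke-Ruzsa bound K³|A| ≈ 87.8800, |3A| = 23, inequality holds.


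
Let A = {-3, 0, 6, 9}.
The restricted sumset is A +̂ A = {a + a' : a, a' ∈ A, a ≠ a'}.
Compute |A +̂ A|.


Restricted sumset: A +̂ A = {a + a' : a ∈ A, a' ∈ A, a ≠ a'}.
Equivalently, take A + A and drop any sum 2a that is achievable ONLY as a + a for a ∈ A (i.e. sums representable only with equal summands).
Enumerate pairs (a, a') with a < a' (symmetric, so each unordered pair gives one sum; this covers all a ≠ a'):
  -3 + 0 = -3
  -3 + 6 = 3
  -3 + 9 = 6
  0 + 6 = 6
  0 + 9 = 9
  6 + 9 = 15
Collected distinct sums: {-3, 3, 6, 9, 15}
|A +̂ A| = 5
(Reference bound: |A +̂ A| ≥ 2|A| - 3 for |A| ≥ 2, with |A| = 4 giving ≥ 5.)

|A +̂ A| = 5


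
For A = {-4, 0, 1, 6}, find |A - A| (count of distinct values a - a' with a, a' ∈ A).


A - A = {a - a' : a, a' ∈ A}; |A| = 4.
Bounds: 2|A|-1 ≤ |A - A| ≤ |A|² - |A| + 1, i.e. 7 ≤ |A - A| ≤ 13.
Note: 0 ∈ A - A always (from a - a). The set is symmetric: if d ∈ A - A then -d ∈ A - A.
Enumerate nonzero differences d = a - a' with a > a' (then include -d):
Positive differences: {1, 4, 5, 6, 10}
Full difference set: {0} ∪ (positive diffs) ∪ (negative diffs).
|A - A| = 1 + 2·5 = 11 (matches direct enumeration: 11).

|A - A| = 11


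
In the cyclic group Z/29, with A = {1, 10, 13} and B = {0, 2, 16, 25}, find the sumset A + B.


Work in Z/29Z: reduce every sum a + b modulo 29.
Enumerate all 12 pairs:
a = 1: 1+0=1, 1+2=3, 1+16=17, 1+25=26
a = 10: 10+0=10, 10+2=12, 10+16=26, 10+25=6
a = 13: 13+0=13, 13+2=15, 13+16=0, 13+25=9
Distinct residues collected: {0, 1, 3, 6, 9, 10, 12, 13, 15, 17, 26}
|A + B| = 11 (out of 29 total residues).

A + B = {0, 1, 3, 6, 9, 10, 12, 13, 15, 17, 26}


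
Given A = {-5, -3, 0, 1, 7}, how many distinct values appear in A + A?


A + A = {a + a' : a, a' ∈ A}; |A| = 5.
General bounds: 2|A| - 1 ≤ |A + A| ≤ |A|(|A|+1)/2, i.e. 9 ≤ |A + A| ≤ 15.
Lower bound 2|A|-1 is attained iff A is an arithmetic progression.
Enumerate sums a + a' for a ≤ a' (symmetric, so this suffices):
a = -5: -5+-5=-10, -5+-3=-8, -5+0=-5, -5+1=-4, -5+7=2
a = -3: -3+-3=-6, -3+0=-3, -3+1=-2, -3+7=4
a = 0: 0+0=0, 0+1=1, 0+7=7
a = 1: 1+1=2, 1+7=8
a = 7: 7+7=14
Distinct sums: {-10, -8, -6, -5, -4, -3, -2, 0, 1, 2, 4, 7, 8, 14}
|A + A| = 14

|A + A| = 14


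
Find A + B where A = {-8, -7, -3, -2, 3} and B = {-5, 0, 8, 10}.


A + B = {a + b : a ∈ A, b ∈ B}.
Enumerate all |A|·|B| = 5·4 = 20 pairs (a, b) and collect distinct sums.
a = -8: -8+-5=-13, -8+0=-8, -8+8=0, -8+10=2
a = -7: -7+-5=-12, -7+0=-7, -7+8=1, -7+10=3
a = -3: -3+-5=-8, -3+0=-3, -3+8=5, -3+10=7
a = -2: -2+-5=-7, -2+0=-2, -2+8=6, -2+10=8
a = 3: 3+-5=-2, 3+0=3, 3+8=11, 3+10=13
Collecting distinct sums: A + B = {-13, -12, -8, -7, -3, -2, 0, 1, 2, 3, 5, 6, 7, 8, 11, 13}
|A + B| = 16

A + B = {-13, -12, -8, -7, -3, -2, 0, 1, 2, 3, 5, 6, 7, 8, 11, 13}


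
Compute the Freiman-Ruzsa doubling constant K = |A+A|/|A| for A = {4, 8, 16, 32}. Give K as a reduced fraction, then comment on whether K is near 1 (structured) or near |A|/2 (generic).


|A| = 4.
Compute A + A by enumerating all 16 pairs.
A + A = {8, 12, 16, 20, 24, 32, 36, 40, 48, 64}, so |A + A| = 10.
K = |A + A| / |A| = 10/4 = 5/2 ≈ 2.5000.
Reference: AP of size 4 gives K = 7/4 ≈ 1.7500; a fully generic set of size 4 gives K ≈ 2.5000.

|A| = 4, |A + A| = 10, K = 10/4 = 5/2.


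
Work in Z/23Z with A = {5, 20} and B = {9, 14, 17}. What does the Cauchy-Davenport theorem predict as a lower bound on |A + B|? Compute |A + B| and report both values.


Cauchy-Davenport: |A + B| ≥ min(p, |A| + |B| - 1) for A, B nonempty in Z/pZ.
|A| = 2, |B| = 3, p = 23.
CD lower bound = min(23, 2 + 3 - 1) = min(23, 4) = 4.
Compute A + B mod 23 directly:
a = 5: 5+9=14, 5+14=19, 5+17=22
a = 20: 20+9=6, 20+14=11, 20+17=14
A + B = {6, 11, 14, 19, 22}, so |A + B| = 5.
Verify: 5 ≥ 4? Yes ✓.

CD lower bound = 4, actual |A + B| = 5.


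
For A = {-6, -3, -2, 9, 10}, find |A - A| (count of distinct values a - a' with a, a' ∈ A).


A - A = {a - a' : a, a' ∈ A}; |A| = 5.
Bounds: 2|A|-1 ≤ |A - A| ≤ |A|² - |A| + 1, i.e. 9 ≤ |A - A| ≤ 21.
Note: 0 ∈ A - A always (from a - a). The set is symmetric: if d ∈ A - A then -d ∈ A - A.
Enumerate nonzero differences d = a - a' with a > a' (then include -d):
Positive differences: {1, 3, 4, 11, 12, 13, 15, 16}
Full difference set: {0} ∪ (positive diffs) ∪ (negative diffs).
|A - A| = 1 + 2·8 = 17 (matches direct enumeration: 17).

|A - A| = 17


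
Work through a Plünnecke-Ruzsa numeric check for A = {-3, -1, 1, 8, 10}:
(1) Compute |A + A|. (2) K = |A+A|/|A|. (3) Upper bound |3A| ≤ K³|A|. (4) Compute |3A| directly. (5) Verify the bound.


|A| = 5.
Step 1: Compute A + A by enumerating all 25 pairs.
A + A = {-6, -4, -2, 0, 2, 5, 7, 9, 11, 16, 18, 20}, so |A + A| = 12.
Step 2: Doubling constant K = |A + A|/|A| = 12/5 = 12/5 ≈ 2.4000.
Step 3: Plünnecke-Ruzsa gives |3A| ≤ K³·|A| = (2.4000)³ · 5 ≈ 69.1200.
Step 4: Compute 3A = A + A + A directly by enumerating all triples (a,b,c) ∈ A³; |3A| = 22.
Step 5: Check 22 ≤ 69.1200? Yes ✓.

K = 12/5, Plünnecke-Ruzsa bound K³|A| ≈ 69.1200, |3A| = 22, inequality holds.


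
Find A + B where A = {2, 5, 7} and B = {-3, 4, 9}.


A + B = {a + b : a ∈ A, b ∈ B}.
Enumerate all |A|·|B| = 3·3 = 9 pairs (a, b) and collect distinct sums.
a = 2: 2+-3=-1, 2+4=6, 2+9=11
a = 5: 5+-3=2, 5+4=9, 5+9=14
a = 7: 7+-3=4, 7+4=11, 7+9=16
Collecting distinct sums: A + B = {-1, 2, 4, 6, 9, 11, 14, 16}
|A + B| = 8

A + B = {-1, 2, 4, 6, 9, 11, 14, 16}


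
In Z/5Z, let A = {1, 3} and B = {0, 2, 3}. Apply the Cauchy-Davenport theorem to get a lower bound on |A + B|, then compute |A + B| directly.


Cauchy-Davenport: |A + B| ≥ min(p, |A| + |B| - 1) for A, B nonempty in Z/pZ.
|A| = 2, |B| = 3, p = 5.
CD lower bound = min(5, 2 + 3 - 1) = min(5, 4) = 4.
Compute A + B mod 5 directly:
a = 1: 1+0=1, 1+2=3, 1+3=4
a = 3: 3+0=3, 3+2=0, 3+3=1
A + B = {0, 1, 3, 4}, so |A + B| = 4.
Verify: 4 ≥ 4? Yes ✓.

CD lower bound = 4, actual |A + B| = 4.


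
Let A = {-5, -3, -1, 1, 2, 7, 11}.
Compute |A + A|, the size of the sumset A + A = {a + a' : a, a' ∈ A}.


A + A = {a + a' : a, a' ∈ A}; |A| = 7.
General bounds: 2|A| - 1 ≤ |A + A| ≤ |A|(|A|+1)/2, i.e. 13 ≤ |A + A| ≤ 28.
Lower bound 2|A|-1 is attained iff A is an arithmetic progression.
Enumerate sums a + a' for a ≤ a' (symmetric, so this suffices):
a = -5: -5+-5=-10, -5+-3=-8, -5+-1=-6, -5+1=-4, -5+2=-3, -5+7=2, -5+11=6
a = -3: -3+-3=-6, -3+-1=-4, -3+1=-2, -3+2=-1, -3+7=4, -3+11=8
a = -1: -1+-1=-2, -1+1=0, -1+2=1, -1+7=6, -1+11=10
a = 1: 1+1=2, 1+2=3, 1+7=8, 1+11=12
a = 2: 2+2=4, 2+7=9, 2+11=13
a = 7: 7+7=14, 7+11=18
a = 11: 11+11=22
Distinct sums: {-10, -8, -6, -4, -3, -2, -1, 0, 1, 2, 3, 4, 6, 8, 9, 10, 12, 13, 14, 18, 22}
|A + A| = 21

|A + A| = 21


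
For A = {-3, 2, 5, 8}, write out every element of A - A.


A - A = {a - a' : a, a' ∈ A}.
Compute a - a' for each ordered pair (a, a'):
a = -3: -3--3=0, -3-2=-5, -3-5=-8, -3-8=-11
a = 2: 2--3=5, 2-2=0, 2-5=-3, 2-8=-6
a = 5: 5--3=8, 5-2=3, 5-5=0, 5-8=-3
a = 8: 8--3=11, 8-2=6, 8-5=3, 8-8=0
Collecting distinct values (and noting 0 appears from a-a):
A - A = {-11, -8, -6, -5, -3, 0, 3, 5, 6, 8, 11}
|A - A| = 11

A - A = {-11, -8, -6, -5, -3, 0, 3, 5, 6, 8, 11}


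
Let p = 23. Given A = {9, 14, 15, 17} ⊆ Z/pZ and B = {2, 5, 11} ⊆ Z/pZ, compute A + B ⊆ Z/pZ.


Work in Z/23Z: reduce every sum a + b modulo 23.
Enumerate all 12 pairs:
a = 9: 9+2=11, 9+5=14, 9+11=20
a = 14: 14+2=16, 14+5=19, 14+11=2
a = 15: 15+2=17, 15+5=20, 15+11=3
a = 17: 17+2=19, 17+5=22, 17+11=5
Distinct residues collected: {2, 3, 5, 11, 14, 16, 17, 19, 20, 22}
|A + B| = 10 (out of 23 total residues).

A + B = {2, 3, 5, 11, 14, 16, 17, 19, 20, 22}


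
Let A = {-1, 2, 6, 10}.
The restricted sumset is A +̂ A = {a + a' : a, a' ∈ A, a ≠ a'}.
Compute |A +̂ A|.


Restricted sumset: A +̂ A = {a + a' : a ∈ A, a' ∈ A, a ≠ a'}.
Equivalently, take A + A and drop any sum 2a that is achievable ONLY as a + a for a ∈ A (i.e. sums representable only with equal summands).
Enumerate pairs (a, a') with a < a' (symmetric, so each unordered pair gives one sum; this covers all a ≠ a'):
  -1 + 2 = 1
  -1 + 6 = 5
  -1 + 10 = 9
  2 + 6 = 8
  2 + 10 = 12
  6 + 10 = 16
Collected distinct sums: {1, 5, 8, 9, 12, 16}
|A +̂ A| = 6
(Reference bound: |A +̂ A| ≥ 2|A| - 3 for |A| ≥ 2, with |A| = 4 giving ≥ 5.)

|A +̂ A| = 6


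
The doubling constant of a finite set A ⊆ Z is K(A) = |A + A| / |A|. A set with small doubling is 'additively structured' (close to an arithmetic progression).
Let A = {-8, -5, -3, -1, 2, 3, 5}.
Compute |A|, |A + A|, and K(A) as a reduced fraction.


|A| = 7.
Compute A + A by enumerating all 49 pairs.
A + A = {-16, -13, -11, -10, -9, -8, -6, -5, -4, -3, -2, -1, 0, 1, 2, 4, 5, 6, 7, 8, 10}, so |A + A| = 21.
K = |A + A| / |A| = 21/7 = 3/1 ≈ 3.0000.
Reference: AP of size 7 gives K = 13/7 ≈ 1.8571; a fully generic set of size 7 gives K ≈ 4.0000.

|A| = 7, |A + A| = 21, K = 21/7 = 3/1.


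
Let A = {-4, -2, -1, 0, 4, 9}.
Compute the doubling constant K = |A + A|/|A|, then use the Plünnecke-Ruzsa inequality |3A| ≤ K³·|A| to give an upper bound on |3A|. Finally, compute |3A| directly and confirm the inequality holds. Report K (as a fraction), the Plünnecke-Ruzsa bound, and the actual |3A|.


|A| = 6.
Step 1: Compute A + A by enumerating all 36 pairs.
A + A = {-8, -6, -5, -4, -3, -2, -1, 0, 2, 3, 4, 5, 7, 8, 9, 13, 18}, so |A + A| = 17.
Step 2: Doubling constant K = |A + A|/|A| = 17/6 = 17/6 ≈ 2.8333.
Step 3: Plünnecke-Ruzsa gives |3A| ≤ K³·|A| = (2.8333)³ · 6 ≈ 136.4722.
Step 4: Compute 3A = A + A + A directly by enumerating all triples (a,b,c) ∈ A³; |3A| = 30.
Step 5: Check 30 ≤ 136.4722? Yes ✓.

K = 17/6, Plünnecke-Ruzsa bound K³|A| ≈ 136.4722, |3A| = 30, inequality holds.


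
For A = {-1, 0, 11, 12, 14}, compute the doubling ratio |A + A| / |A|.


|A| = 5.
Compute A + A by enumerating all 25 pairs.
A + A = {-2, -1, 0, 10, 11, 12, 13, 14, 22, 23, 24, 25, 26, 28}, so |A + A| = 14.
K = |A + A| / |A| = 14/5 (already in lowest terms) ≈ 2.8000.
Reference: AP of size 5 gives K = 9/5 ≈ 1.8000; a fully generic set of size 5 gives K ≈ 3.0000.

|A| = 5, |A + A| = 14, K = 14/5.


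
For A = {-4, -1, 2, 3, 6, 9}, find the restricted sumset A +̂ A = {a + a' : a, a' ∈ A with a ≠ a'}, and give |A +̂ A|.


Restricted sumset: A +̂ A = {a + a' : a ∈ A, a' ∈ A, a ≠ a'}.
Equivalently, take A + A and drop any sum 2a that is achievable ONLY as a + a for a ∈ A (i.e. sums representable only with equal summands).
Enumerate pairs (a, a') with a < a' (symmetric, so each unordered pair gives one sum; this covers all a ≠ a'):
  -4 + -1 = -5
  -4 + 2 = -2
  -4 + 3 = -1
  -4 + 6 = 2
  -4 + 9 = 5
  -1 + 2 = 1
  -1 + 3 = 2
  -1 + 6 = 5
  -1 + 9 = 8
  2 + 3 = 5
  2 + 6 = 8
  2 + 9 = 11
  3 + 6 = 9
  3 + 9 = 12
  6 + 9 = 15
Collected distinct sums: {-5, -2, -1, 1, 2, 5, 8, 9, 11, 12, 15}
|A +̂ A| = 11
(Reference bound: |A +̂ A| ≥ 2|A| - 3 for |A| ≥ 2, with |A| = 6 giving ≥ 9.)

|A +̂ A| = 11


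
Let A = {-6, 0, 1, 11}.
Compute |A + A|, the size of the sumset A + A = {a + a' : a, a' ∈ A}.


A + A = {a + a' : a, a' ∈ A}; |A| = 4.
General bounds: 2|A| - 1 ≤ |A + A| ≤ |A|(|A|+1)/2, i.e. 7 ≤ |A + A| ≤ 10.
Lower bound 2|A|-1 is attained iff A is an arithmetic progression.
Enumerate sums a + a' for a ≤ a' (symmetric, so this suffices):
a = -6: -6+-6=-12, -6+0=-6, -6+1=-5, -6+11=5
a = 0: 0+0=0, 0+1=1, 0+11=11
a = 1: 1+1=2, 1+11=12
a = 11: 11+11=22
Distinct sums: {-12, -6, -5, 0, 1, 2, 5, 11, 12, 22}
|A + A| = 10

|A + A| = 10


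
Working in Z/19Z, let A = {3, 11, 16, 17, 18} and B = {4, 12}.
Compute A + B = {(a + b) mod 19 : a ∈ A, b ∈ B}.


Work in Z/19Z: reduce every sum a + b modulo 19.
Enumerate all 10 pairs:
a = 3: 3+4=7, 3+12=15
a = 11: 11+4=15, 11+12=4
a = 16: 16+4=1, 16+12=9
a = 17: 17+4=2, 17+12=10
a = 18: 18+4=3, 18+12=11
Distinct residues collected: {1, 2, 3, 4, 7, 9, 10, 11, 15}
|A + B| = 9 (out of 19 total residues).

A + B = {1, 2, 3, 4, 7, 9, 10, 11, 15}


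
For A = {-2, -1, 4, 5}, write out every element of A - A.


A - A = {a - a' : a, a' ∈ A}.
Compute a - a' for each ordered pair (a, a'):
a = -2: -2--2=0, -2--1=-1, -2-4=-6, -2-5=-7
a = -1: -1--2=1, -1--1=0, -1-4=-5, -1-5=-6
a = 4: 4--2=6, 4--1=5, 4-4=0, 4-5=-1
a = 5: 5--2=7, 5--1=6, 5-4=1, 5-5=0
Collecting distinct values (and noting 0 appears from a-a):
A - A = {-7, -6, -5, -1, 0, 1, 5, 6, 7}
|A - A| = 9

A - A = {-7, -6, -5, -1, 0, 1, 5, 6, 7}
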